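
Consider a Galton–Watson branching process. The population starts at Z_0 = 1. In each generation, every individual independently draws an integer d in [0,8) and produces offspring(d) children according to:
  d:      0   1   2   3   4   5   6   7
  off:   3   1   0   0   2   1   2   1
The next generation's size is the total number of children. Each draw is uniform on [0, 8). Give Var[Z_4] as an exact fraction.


Outcome values over d=0..7: [3, 1, 0, 0, 2, 1, 2, 1]
Σy = 10, Σy² = 20, M = 8
μ = 10/8 = 5/4,  σ² = 20/8 − (5/4)² = 15/16
V_0 = 0, E_0 = 1
V_1 = 15/16·E_0 + (5/4)²·V_0 = 15/16;  E_1 = 5/4
V_2 = 15/16·E_1 + (5/4)²·V_1 = 675/256;  E_2 = 25/16
V_3 = 15/16·E_2 + (5/4)²·V_2 = 22875/4096;  E_3 = 125/64
V_4 = 15/16·E_3 + (5/4)²·V_3 = 691875/65536;  E_4 = 625/256

691875/65536


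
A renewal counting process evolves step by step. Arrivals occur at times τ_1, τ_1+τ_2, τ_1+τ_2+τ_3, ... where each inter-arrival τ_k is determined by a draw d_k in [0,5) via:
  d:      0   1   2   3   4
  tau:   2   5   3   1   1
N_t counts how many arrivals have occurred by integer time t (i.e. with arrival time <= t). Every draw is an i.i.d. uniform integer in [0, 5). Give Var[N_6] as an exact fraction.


Inter-arrival values over d=0..4: [2, 5, 3, 1, 1]
Each d has probability 1/5, so the pmf of τ is: f(1) = 2/5, f(2) = 1/5, f(3) = 1/5, f(5) = 1/5
Let p_n(j) = P(N_n = j), with p_0 = [1]. Condition on τ_1: p_n(0) = P(τ > n), and for j >= 1, p_n(j) = Σ_{k<=n} f(k)·p_{n−k}(j−1)
p_1 = [3/5, 2/5]  (j = 0..1)
p_2 = [2/5, 11/25, 4/25]  (j = 0..2)
p_3 = [1/5, 12/25, 32/125, 8/125]  (j = 0..3)
p_4 = [1/5, 7/25, 9/25, 84/625, 16/625]  (j = 0..4)
p_5 = [0, 2/5, 37/125, 142/625, 208/3125, 32/3125]  (j = 0..5)
p_6 = [0, 1/5, 49/125, 151/625, 408/3125, 496/15625, 64/15625]  (j = 0..6)
E[N_6] = Σ j·p_6(j) = 37724/15625;  E[N_6²] = Σ j²·p_6(j) = 108944/15625
Var[N_6] = 108944/15625 − (37724/15625)² = 279149824/244140625

279149824/244140625


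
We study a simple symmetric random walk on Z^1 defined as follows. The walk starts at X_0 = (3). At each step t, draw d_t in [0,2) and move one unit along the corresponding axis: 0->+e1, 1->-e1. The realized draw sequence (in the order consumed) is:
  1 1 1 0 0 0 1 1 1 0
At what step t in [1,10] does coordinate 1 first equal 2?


1

t=0: X=(3), d=1 → -e1, X_1=(2)
t=1: X=(2), d=1 → -e1, X_2=(1)
t=2: X=(1), d=1 → -e1, X_3=(0)
t=3: X=(0), d=0 → +e1, X_4=(1)
t=4: X=(1), d=0 → +e1, X_5=(2)
t=5: X=(2), d=0 → +e1, X_6=(3)
t=6: X=(3), d=1 → -e1, X_7=(2)
t=7: X=(2), d=1 → -e1, X_8=(1)
t=8: X=(1), d=1 → -e1, X_9=(0)
t=9: X=(0), d=0 → +e1, X_10=(1)


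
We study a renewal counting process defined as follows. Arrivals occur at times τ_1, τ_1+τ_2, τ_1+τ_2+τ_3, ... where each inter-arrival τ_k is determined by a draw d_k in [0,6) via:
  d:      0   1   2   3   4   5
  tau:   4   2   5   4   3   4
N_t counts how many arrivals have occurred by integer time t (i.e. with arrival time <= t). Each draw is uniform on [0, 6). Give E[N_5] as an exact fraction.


Inter-arrival values over d=0..5: [4, 2, 5, 4, 3, 4]
Each d has probability 1/6, so the pmf of τ is: f(2) = 1/6, f(3) = 1/6, f(4) = 1/2, f(5) = 1/6
Renewal equation for m(n) = E[N_n]: condition on τ_1 = k (if k <= n, one arrival plus a fresh copy on the remaining n−k steps): m(n) = F(n) + Σ_{k<=n} f(k)·m(n−k), where F(n) = P(τ <= n) and m(0) = 0
m(1) = F(1) = 0
m(2) = F(2) = 1/6
m(3) = F(3) = 1/3
m(4) = F(4) + f(2)·m(2) = 5/6 + 1/6·1/6 = 31/36
m(5) = F(5) + f(2)·m(3) + f(3)·m(2) = 1 + 1/6·1/3 + 1/6·1/6 = 13/12
E[N_5] = m(5) = 13/12

13/12


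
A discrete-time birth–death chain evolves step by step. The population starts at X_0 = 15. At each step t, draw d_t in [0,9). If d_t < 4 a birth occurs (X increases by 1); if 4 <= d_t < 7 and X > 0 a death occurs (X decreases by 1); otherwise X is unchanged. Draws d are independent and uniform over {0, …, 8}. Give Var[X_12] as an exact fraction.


X can drop by at most 1 per step and X_0 = 15 > T = 12, so X_t >= 15 − t >= 3 > 0 for every t <= 12: the floor at 0 (the 'and X > 0' condition) never binds. Hence X_12 = X_0 + Σ_{t<12} Y_t with i.i.d. increments Y_t = y(d_t) ∈ {+1, −1, 0}.
Outcome values over d=0..8: [1, 1, 1, 1, -1, -1, -1, 0, 0]
Σy = 1, Σy² = 7, M = 9
μ = 1/9 = 1/9,  σ² = 7/9 − (1/9)² = 62/81
Independent increments: Var[X_12] = 12·σ² = 12·(62/81) = 248/27

248/27


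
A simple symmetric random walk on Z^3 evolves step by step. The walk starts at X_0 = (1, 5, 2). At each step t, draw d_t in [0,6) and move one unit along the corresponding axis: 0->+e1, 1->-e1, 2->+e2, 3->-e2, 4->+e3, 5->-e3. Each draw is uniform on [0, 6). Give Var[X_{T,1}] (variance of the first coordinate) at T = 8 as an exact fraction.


Outcome values over d=0..5: [1, -1, 0, 0, 0, 0]
Σy = 0, Σy² = 2, M = 6
μ = 0/6 = 0,  σ² = 2/6 − (0)² = 1/3
Independent increments: Var[X_8] = 8·σ² = 8·(1/3) = 8/3

8/3


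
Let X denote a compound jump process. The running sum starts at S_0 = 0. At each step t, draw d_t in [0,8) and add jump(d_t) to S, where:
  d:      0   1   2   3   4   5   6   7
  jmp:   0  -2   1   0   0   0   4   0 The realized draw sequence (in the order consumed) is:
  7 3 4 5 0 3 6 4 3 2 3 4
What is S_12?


5

t=0: S=0, d=7, jump=0, S_1=0
t=1: S=0, d=3, jump=0, S_2=0
t=2: S=0, d=4, jump=0, S_3=0
t=3: S=0, d=5, jump=0, S_4=0
t=4: S=0, d=0, jump=0, S_5=0
t=5: S=0, d=3, jump=0, S_6=0
t=6: S=0, d=6, jump=4, S_7=4
t=7: S=4, d=4, jump=0, S_8=4
t=8: S=4, d=3, jump=0, S_9=4
t=9: S=4, d=2, jump=1, S_10=5
t=10: S=5, d=3, jump=0, S_11=5
t=11: S=5, d=4, jump=0, S_12=5


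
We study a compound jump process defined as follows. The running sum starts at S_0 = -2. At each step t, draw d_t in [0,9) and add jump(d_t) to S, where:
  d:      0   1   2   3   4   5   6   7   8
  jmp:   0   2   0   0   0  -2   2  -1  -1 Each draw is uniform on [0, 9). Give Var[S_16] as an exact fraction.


Outcome values over d=0..8: [0, 2, 0, 0, 0, -2, 2, -1, -1]
Σy = 0, Σy² = 14, M = 9
μ = 0/9 = 0,  σ² = 14/9 − (0)² = 14/9
Independent increments: Var[S_16] = 16·σ² = 16·(14/9) = 224/9

224/9


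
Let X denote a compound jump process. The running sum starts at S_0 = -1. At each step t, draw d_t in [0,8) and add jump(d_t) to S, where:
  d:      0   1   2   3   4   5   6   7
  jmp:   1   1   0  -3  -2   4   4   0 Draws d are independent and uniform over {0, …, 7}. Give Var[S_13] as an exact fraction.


4563/64

Outcome values over d=0..7: [1, 1, 0, -3, -2, 4, 4, 0]
Σy = 5, Σy² = 47, M = 8
μ = 5/8 = 5/8,  σ² = 47/8 − (5/8)² = 351/64
Independent increments: Var[S_13] = 13·σ² = 13·(351/64) = 4563/64


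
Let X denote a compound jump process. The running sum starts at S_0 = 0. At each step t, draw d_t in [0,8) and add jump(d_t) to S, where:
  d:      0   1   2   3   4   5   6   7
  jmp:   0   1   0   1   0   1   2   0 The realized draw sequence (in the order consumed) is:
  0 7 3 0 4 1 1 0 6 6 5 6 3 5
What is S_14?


t=0: S=0, d=0, jump=0, S_1=0
t=1: S=0, d=7, jump=0, S_2=0
t=2: S=0, d=3, jump=1, S_3=1
t=3: S=1, d=0, jump=0, S_4=1
t=4: S=1, d=4, jump=0, S_5=1
t=5: S=1, d=1, jump=1, S_6=2
t=6: S=2, d=1, jump=1, S_7=3
t=7: S=3, d=0, jump=0, S_8=3
t=8: S=3, d=6, jump=2, S_9=5
t=9: S=5, d=6, jump=2, S_10=7
t=10: S=7, d=5, jump=1, S_11=8
t=11: S=8, d=6, jump=2, S_12=10
t=12: S=10, d=3, jump=1, S_13=11
t=13: S=11, d=5, jump=1, S_14=12

12


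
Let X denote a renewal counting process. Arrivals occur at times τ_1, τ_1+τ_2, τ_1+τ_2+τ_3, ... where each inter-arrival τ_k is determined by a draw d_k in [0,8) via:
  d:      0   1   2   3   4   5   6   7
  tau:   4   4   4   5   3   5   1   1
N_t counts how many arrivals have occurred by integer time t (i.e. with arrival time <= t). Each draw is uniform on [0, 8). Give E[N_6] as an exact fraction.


Inter-arrival values over d=0..7: [4, 4, 4, 5, 3, 5, 1, 1]
Each d has probability 1/8, so the pmf of τ is: f(1) = 1/4, f(3) = 1/8, f(4) = 3/8, f(5) = 1/4
Renewal equation for m(n) = E[N_n]: condition on τ_1 = k (if k <= n, one arrival plus a fresh copy on the remaining n−k steps): m(n) = F(n) + Σ_{k<=n} f(k)·m(n−k), where F(n) = P(τ <= n) and m(0) = 0
m(1) = F(1) = 1/4
m(2) = F(2) + f(1)·m(1) = 1/4 + 1/4·1/4 = 5/16
m(3) = F(3) + f(1)·m(2) = 3/8 + 1/4·5/16 = 29/64
m(4) = F(4) + f(1)·m(3) + f(3)·m(1) = 3/4 + 1/4·29/64 + 1/8·1/4 = 229/256
m(5) = F(5) + f(1)·m(4) + f(3)·m(2) + f(4)·m(1) = 1 + 1/4·229/256 + 1/8·5/16 + 3/8·1/4 = 1389/1024
m(6) = F(6) + f(1)·m(5) + f(3)·m(3) + f(4)·m(2) + f(5)·m(1) = 1 + 1/4·1389/1024 + 1/8·29/64 + 3/8·5/16 + 1/4·1/4 = 6453/4096
E[N_6] = m(6) = 6453/4096

6453/4096


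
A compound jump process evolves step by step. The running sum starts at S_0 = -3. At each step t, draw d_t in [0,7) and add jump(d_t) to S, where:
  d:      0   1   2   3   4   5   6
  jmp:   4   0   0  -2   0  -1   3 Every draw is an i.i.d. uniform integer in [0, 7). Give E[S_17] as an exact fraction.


Outcome values over d=0..6: [4, 0, 0, -2, 0, -1, 3]
Σy = 4, Σy² = 30, M = 7
μ = 4/7 = 4/7,  σ² = 30/7 − (4/7)² = 194/49
E[S_17] = -3 + 17·(4/7) = 47/7

47/7


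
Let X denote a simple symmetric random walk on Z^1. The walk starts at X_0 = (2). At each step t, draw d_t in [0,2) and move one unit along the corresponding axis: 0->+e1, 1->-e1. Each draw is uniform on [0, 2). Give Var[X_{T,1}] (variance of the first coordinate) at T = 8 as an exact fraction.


Outcome values over d=0..1: [1, -1]
Σy = 0, Σy² = 2, M = 2
μ = 0/2 = 0,  σ² = 2/2 − (0)² = 1
Independent increments: Var[X_8] = 8·σ² = 8·(1) = 8

8


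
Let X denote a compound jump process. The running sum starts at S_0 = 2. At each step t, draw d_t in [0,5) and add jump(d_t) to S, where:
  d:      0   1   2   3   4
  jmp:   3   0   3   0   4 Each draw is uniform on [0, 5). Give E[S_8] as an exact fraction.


18

Outcome values over d=0..4: [3, 0, 3, 0, 4]
Σy = 10, Σy² = 34, M = 5
μ = 10/5 = 2,  σ² = 34/5 − (2)² = 14/5
E[S_8] = 2 + 8·(2) = 18


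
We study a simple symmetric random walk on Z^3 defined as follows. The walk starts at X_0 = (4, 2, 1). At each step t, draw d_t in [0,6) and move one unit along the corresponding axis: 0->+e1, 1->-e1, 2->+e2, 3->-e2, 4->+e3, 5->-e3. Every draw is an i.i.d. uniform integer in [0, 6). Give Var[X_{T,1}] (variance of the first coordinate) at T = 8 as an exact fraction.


Outcome values over d=0..5: [1, -1, 0, 0, 0, 0]
Σy = 0, Σy² = 2, M = 6
μ = 0/6 = 0,  σ² = 2/6 − (0)² = 1/3
Independent increments: Var[X_8] = 8·σ² = 8·(1/3) = 8/3

8/3


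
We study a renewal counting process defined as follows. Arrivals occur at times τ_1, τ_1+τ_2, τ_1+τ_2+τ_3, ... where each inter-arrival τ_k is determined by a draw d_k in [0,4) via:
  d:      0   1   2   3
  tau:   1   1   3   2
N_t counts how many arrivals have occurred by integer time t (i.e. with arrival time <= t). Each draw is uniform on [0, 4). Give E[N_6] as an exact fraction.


Inter-arrival values over d=0..3: [1, 1, 3, 2]
Each d has probability 1/4, so the pmf of τ is: f(1) = 1/2, f(2) = 1/4, f(3) = 1/4
Renewal equation for m(n) = E[N_n]: condition on τ_1 = k (if k <= n, one arrival plus a fresh copy on the remaining n−k steps): m(n) = F(n) + Σ_{k<=n} f(k)·m(n−k), where F(n) = P(τ <= n) and m(0) = 0
m(1) = F(1) = 1/2
m(2) = F(2) + f(1)·m(1) = 3/4 + 1/2·1/2 = 1
m(3) = F(3) + f(1)·m(2) + f(2)·m(1) = 1 + 1/2·1 + 1/4·1/2 = 13/8
m(4) = F(4) + f(1)·m(3) + f(2)·m(2) + f(3)·m(1) = 1 + 1/2·13/8 + 1/4·1 + 1/4·1/2 = 35/16
m(5) = F(5) + f(1)·m(4) + f(2)·m(3) + f(3)·m(2) = 1 + 1/2·35/16 + 1/4·13/8 + 1/4·1 = 11/4
m(6) = F(6) + f(1)·m(5) + f(2)·m(4) + f(3)·m(3) = 1 + 1/2·11/4 + 1/4·35/16 + 1/4·13/8 = 213/64
E[N_6] = m(6) = 213/64

213/64


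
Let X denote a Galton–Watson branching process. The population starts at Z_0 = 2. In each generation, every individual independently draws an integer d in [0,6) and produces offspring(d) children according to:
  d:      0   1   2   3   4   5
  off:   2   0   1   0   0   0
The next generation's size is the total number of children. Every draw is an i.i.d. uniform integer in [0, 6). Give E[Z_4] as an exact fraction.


1/8

Outcome values over d=0..5: [2, 0, 1, 0, 0, 0]
Σy = 3, Σy² = 5, M = 6
μ = 3/6 = 1/2,  σ² = 5/6 − (1/2)² = 7/12
E[Z_0] = 2
E[Z_1] = 1/2·E[Z_0] = 1
E[Z_2] = 1/2·E[Z_1] = 1/2
E[Z_3] = 1/2·E[Z_2] = 1/4
E[Z_4] = 1/2·E[Z_3] = 1/8


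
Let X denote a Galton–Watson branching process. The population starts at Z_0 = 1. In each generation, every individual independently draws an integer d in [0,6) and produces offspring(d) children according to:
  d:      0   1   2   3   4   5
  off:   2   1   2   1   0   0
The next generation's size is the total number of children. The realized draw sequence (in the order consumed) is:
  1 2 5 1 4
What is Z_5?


gen 0: Z_0=1, draws=[1], offspring=[1], Z_1=1
gen 1: Z_1=1, draws=[2], offspring=[2], Z_2=2
gen 2: Z_2=2, draws=[5, 1], offspring=[0, 1], Z_3=1
gen 3: Z_3=1, draws=[4], offspring=[0], Z_4=0
gen 4: Z_4=0, draws=[], offspring=[], Z_5=0

0


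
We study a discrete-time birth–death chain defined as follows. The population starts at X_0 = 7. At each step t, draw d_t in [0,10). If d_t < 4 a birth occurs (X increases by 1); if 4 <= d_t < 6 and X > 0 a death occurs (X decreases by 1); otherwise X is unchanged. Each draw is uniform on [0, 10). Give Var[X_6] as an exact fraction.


X can drop by at most 1 per step and X_0 = 7 > T = 6, so X_t >= 7 − t >= 1 > 0 for every t <= 6: the floor at 0 (the 'and X > 0' condition) never binds. Hence X_6 = X_0 + Σ_{t<6} Y_t with i.i.d. increments Y_t = y(d_t) ∈ {+1, −1, 0}.
Outcome values over d=0..9: [1, 1, 1, 1, -1, -1, 0, 0, 0, 0]
Σy = 2, Σy² = 6, M = 10
μ = 2/10 = 1/5,  σ² = 6/10 − (1/5)² = 14/25
Independent increments: Var[X_6] = 6·σ² = 6·(14/25) = 84/25

84/25


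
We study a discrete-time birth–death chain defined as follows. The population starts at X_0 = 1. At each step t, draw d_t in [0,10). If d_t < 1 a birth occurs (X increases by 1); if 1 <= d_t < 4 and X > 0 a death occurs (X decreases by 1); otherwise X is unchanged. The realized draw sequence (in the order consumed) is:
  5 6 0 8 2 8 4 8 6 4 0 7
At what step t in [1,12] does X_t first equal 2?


3

t=0: X=1, d=5 → hold, X_1=1
t=1: X=1, d=6 → hold, X_2=1
t=2: X=1, d=0 → birth, X_3=2
t=3: X=2, d=8 → hold, X_4=2
t=4: X=2, d=2 → death, X_5=1
t=5: X=1, d=8 → hold, X_6=1
t=6: X=1, d=4 → hold, X_7=1
t=7: X=1, d=8 → hold, X_8=1
t=8: X=1, d=6 → hold, X_9=1
t=9: X=1, d=4 → hold, X_10=1
t=10: X=1, d=0 → birth, X_11=2
t=11: X=2, d=7 → hold, X_12=2


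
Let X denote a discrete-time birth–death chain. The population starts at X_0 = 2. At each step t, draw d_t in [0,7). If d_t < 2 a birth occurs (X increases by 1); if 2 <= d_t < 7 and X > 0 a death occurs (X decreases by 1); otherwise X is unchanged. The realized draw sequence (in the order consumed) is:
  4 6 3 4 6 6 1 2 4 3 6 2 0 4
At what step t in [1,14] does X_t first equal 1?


1

t=0: X=2, d=4 → death, X_1=1
t=1: X=1, d=6 → death, X_2=0
t=2: X=0, d=3 → hold, X_3=0
t=3: X=0, d=4 → hold, X_4=0
t=4: X=0, d=6 → hold, X_5=0
t=5: X=0, d=6 → hold, X_6=0
t=6: X=0, d=1 → birth, X_7=1
t=7: X=1, d=2 → death, X_8=0
t=8: X=0, d=4 → hold, X_9=0
t=9: X=0, d=3 → hold, X_10=0
t=10: X=0, d=6 → hold, X_11=0
t=11: X=0, d=2 → hold, X_12=0
t=12: X=0, d=0 → birth, X_13=1
t=13: X=1, d=4 → death, X_14=0


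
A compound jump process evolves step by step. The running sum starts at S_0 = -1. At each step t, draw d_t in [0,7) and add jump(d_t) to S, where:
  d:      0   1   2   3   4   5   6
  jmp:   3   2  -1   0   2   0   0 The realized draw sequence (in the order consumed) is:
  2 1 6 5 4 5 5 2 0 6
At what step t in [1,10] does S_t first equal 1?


t=0: S=-1, d=2, jump=-1, S_1=-2
t=1: S=-2, d=1, jump=2, S_2=0
t=2: S=0, d=6, jump=0, S_3=0
t=3: S=0, d=5, jump=0, S_4=0
t=4: S=0, d=4, jump=2, S_5=2
t=5: S=2, d=5, jump=0, S_6=2
t=6: S=2, d=5, jump=0, S_7=2
t=7: S=2, d=2, jump=-1, S_8=1
t=8: S=1, d=0, jump=3, S_9=4
t=9: S=4, d=6, jump=0, S_10=4

8


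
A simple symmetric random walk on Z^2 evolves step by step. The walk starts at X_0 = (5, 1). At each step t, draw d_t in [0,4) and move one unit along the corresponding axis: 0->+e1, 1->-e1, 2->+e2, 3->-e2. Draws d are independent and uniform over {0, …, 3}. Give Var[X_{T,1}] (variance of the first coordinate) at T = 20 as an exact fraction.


Outcome values over d=0..3: [1, -1, 0, 0]
Σy = 0, Σy² = 2, M = 4
μ = 0/4 = 0,  σ² = 2/4 − (0)² = 1/2
Independent increments: Var[X_20] = 20·σ² = 20·(1/2) = 10

10


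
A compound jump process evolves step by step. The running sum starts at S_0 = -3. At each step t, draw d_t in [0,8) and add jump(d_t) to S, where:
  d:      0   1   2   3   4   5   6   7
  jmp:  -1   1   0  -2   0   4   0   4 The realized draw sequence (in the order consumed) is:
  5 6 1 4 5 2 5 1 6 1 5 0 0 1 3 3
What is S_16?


11

t=0: S=-3, d=5, jump=4, S_1=1
t=1: S=1, d=6, jump=0, S_2=1
t=2: S=1, d=1, jump=1, S_3=2
t=3: S=2, d=4, jump=0, S_4=2
t=4: S=2, d=5, jump=4, S_5=6
t=5: S=6, d=2, jump=0, S_6=6
t=6: S=6, d=5, jump=4, S_7=10
t=7: S=10, d=1, jump=1, S_8=11
t=8: S=11, d=6, jump=0, S_9=11
t=9: S=11, d=1, jump=1, S_10=12
t=10: S=12, d=5, jump=4, S_11=16
t=11: S=16, d=0, jump=-1, S_12=15
t=12: S=15, d=0, jump=-1, S_13=14
t=13: S=14, d=1, jump=1, S_14=15
t=14: S=15, d=3, jump=-2, S_15=13
t=15: S=13, d=3, jump=-2, S_16=11


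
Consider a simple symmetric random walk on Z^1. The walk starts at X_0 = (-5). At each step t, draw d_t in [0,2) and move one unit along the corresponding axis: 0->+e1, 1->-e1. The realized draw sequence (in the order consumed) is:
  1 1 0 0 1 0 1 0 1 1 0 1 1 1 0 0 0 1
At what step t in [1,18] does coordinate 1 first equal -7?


2

t=0: X=(-5), d=1 → -e1, X_1=(-6)
t=1: X=(-6), d=1 → -e1, X_2=(-7)
t=2: X=(-7), d=0 → +e1, X_3=(-6)
t=3: X=(-6), d=0 → +e1, X_4=(-5)
t=4: X=(-5), d=1 → -e1, X_5=(-6)
t=5: X=(-6), d=0 → +e1, X_6=(-5)
t=6: X=(-5), d=1 → -e1, X_7=(-6)
t=7: X=(-6), d=0 → +e1, X_8=(-5)
t=8: X=(-5), d=1 → -e1, X_9=(-6)
t=9: X=(-6), d=1 → -e1, X_10=(-7)
t=10: X=(-7), d=0 → +e1, X_11=(-6)
t=11: X=(-6), d=1 → -e1, X_12=(-7)
t=12: X=(-7), d=1 → -e1, X_13=(-8)
t=13: X=(-8), d=1 → -e1, X_14=(-9)
t=14: X=(-9), d=0 → +e1, X_15=(-8)
t=15: X=(-8), d=0 → +e1, X_16=(-7)
t=16: X=(-7), d=0 → +e1, X_17=(-6)
t=17: X=(-6), d=1 → -e1, X_18=(-7)


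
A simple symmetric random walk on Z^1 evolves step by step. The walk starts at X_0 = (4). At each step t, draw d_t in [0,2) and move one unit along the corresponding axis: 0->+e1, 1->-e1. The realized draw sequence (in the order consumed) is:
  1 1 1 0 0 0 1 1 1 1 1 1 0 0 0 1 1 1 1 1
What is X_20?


(-4)

t=0: X=(4), d=1 → -e1, X_1=(3)
t=1: X=(3), d=1 → -e1, X_2=(2)
t=2: X=(2), d=1 → -e1, X_3=(1)
t=3: X=(1), d=0 → +e1, X_4=(2)
t=4: X=(2), d=0 → +e1, X_5=(3)
t=5: X=(3), d=0 → +e1, X_6=(4)
t=6: X=(4), d=1 → -e1, X_7=(3)
t=7: X=(3), d=1 → -e1, X_8=(2)
t=8: X=(2), d=1 → -e1, X_9=(1)
t=9: X=(1), d=1 → -e1, X_10=(0)
t=10: X=(0), d=1 → -e1, X_11=(-1)
t=11: X=(-1), d=1 → -e1, X_12=(-2)
t=12: X=(-2), d=0 → +e1, X_13=(-1)
t=13: X=(-1), d=0 → +e1, X_14=(0)
t=14: X=(0), d=0 → +e1, X_15=(1)
t=15: X=(1), d=1 → -e1, X_16=(0)
t=16: X=(0), d=1 → -e1, X_17=(-1)
t=17: X=(-1), d=1 → -e1, X_18=(-2)
t=18: X=(-2), d=1 → -e1, X_19=(-3)
t=19: X=(-3), d=1 → -e1, X_20=(-4)


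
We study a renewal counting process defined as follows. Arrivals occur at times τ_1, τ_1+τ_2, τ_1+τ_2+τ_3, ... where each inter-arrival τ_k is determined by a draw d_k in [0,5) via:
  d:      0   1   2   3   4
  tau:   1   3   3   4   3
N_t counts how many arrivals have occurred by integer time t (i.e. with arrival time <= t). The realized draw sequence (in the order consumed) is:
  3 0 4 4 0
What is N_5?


draw d_1=3: τ_1=4, arrival time A_1=4
draw d_2=0: τ_2=1, arrival time A_2=5
draw d_3=4: τ_3=3, arrival time A_3=8
draw d_4=4: τ_4=3, arrival time A_4=11
draw d_5=0: τ_5=1, arrival time A_5=12
N_t over t=0..5: 0:0 1:0 2:0 3:0 4:1 5:2

2


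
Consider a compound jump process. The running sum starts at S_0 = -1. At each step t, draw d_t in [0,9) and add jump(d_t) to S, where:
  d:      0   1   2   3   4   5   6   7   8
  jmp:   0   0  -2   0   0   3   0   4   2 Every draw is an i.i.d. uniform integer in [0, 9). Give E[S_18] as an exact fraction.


13

Outcome values over d=0..8: [0, 0, -2, 0, 0, 3, 0, 4, 2]
Σy = 7, Σy² = 33, M = 9
μ = 7/9 = 7/9,  σ² = 33/9 − (7/9)² = 248/81
E[S_18] = -1 + 18·(7/9) = 13


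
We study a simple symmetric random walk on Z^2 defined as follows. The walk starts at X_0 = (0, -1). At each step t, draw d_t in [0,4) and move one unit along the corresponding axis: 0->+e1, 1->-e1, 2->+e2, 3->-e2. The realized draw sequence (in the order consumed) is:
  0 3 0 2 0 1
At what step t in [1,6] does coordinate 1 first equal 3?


t=0: X=(0, -1), d=0 → +e1, X_1=(1, -1)
t=1: X=(1, -1), d=3 → -e2, X_2=(1, -2)
t=2: X=(1, -2), d=0 → +e1, X_3=(2, -2)
t=3: X=(2, -2), d=2 → +e2, X_4=(2, -1)
t=4: X=(2, -1), d=0 → +e1, X_5=(3, -1)
t=5: X=(3, -1), d=1 → -e1, X_6=(2, -1)

5


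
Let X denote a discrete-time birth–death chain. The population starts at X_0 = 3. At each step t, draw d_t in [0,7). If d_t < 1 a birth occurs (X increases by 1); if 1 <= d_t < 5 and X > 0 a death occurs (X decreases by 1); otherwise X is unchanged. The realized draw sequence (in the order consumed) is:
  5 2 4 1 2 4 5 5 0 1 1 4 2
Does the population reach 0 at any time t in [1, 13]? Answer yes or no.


yes

t=0: X=3, d=5 → hold, X_1=3
t=1: X=3, d=2 → death, X_2=2
t=2: X=2, d=4 → death, X_3=1
t=3: X=1, d=1 → death, X_4=0
t=4: X=0, d=2 → hold, X_5=0
t=5: X=0, d=4 → hold, X_6=0
t=6: X=0, d=5 → hold, X_7=0
t=7: X=0, d=5 → hold, X_8=0
t=8: X=0, d=0 → birth, X_9=1
t=9: X=1, d=1 → death, X_10=0
t=10: X=0, d=1 → hold, X_11=0
t=11: X=0, d=4 → hold, X_12=0
t=12: X=0, d=2 → hold, X_13=0


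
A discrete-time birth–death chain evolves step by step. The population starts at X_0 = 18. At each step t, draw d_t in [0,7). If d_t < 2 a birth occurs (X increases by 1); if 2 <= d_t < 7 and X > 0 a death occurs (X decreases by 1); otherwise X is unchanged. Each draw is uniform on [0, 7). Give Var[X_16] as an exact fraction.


X can drop by at most 1 per step and X_0 = 18 > T = 16, so X_t >= 18 − t >= 2 > 0 for every t <= 16: the floor at 0 (the 'and X > 0' condition) never binds. Hence X_16 = X_0 + Σ_{t<16} Y_t with i.i.d. increments Y_t = y(d_t) ∈ {+1, −1, 0}.
Outcome values over d=0..6: [1, 1, -1, -1, -1, -1, -1]
Σy = -3, Σy² = 7, M = 7
μ = -3/7 = -3/7,  σ² = 7/7 − (-3/7)² = 40/49
Independent increments: Var[X_16] = 16·σ² = 16·(40/49) = 640/49

640/49


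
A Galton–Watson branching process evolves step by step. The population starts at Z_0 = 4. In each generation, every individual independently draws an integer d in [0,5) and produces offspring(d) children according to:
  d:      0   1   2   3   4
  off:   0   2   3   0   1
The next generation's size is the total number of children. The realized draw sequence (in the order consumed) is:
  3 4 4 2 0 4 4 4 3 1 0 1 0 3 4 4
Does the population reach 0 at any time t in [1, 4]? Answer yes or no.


no

gen 0: Z_0=4, draws=[3, 4, 4, 2], offspring=[0, 1, 1, 3], Z_1=5
gen 1: Z_1=5, draws=[0, 4, 4, 4, 3], offspring=[0, 1, 1, 1, 0], Z_2=3
gen 2: Z_2=3, draws=[1, 0, 1], offspring=[2, 0, 2], Z_3=4
gen 3: Z_3=4, draws=[0, 3, 4, 4], offspring=[0, 0, 1, 1], Z_4=2


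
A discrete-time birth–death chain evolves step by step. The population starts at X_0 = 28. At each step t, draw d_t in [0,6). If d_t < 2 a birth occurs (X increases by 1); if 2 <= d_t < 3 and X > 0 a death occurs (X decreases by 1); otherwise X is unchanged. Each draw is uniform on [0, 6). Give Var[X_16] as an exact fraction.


68/9

X can drop by at most 1 per step and X_0 = 28 > T = 16, so X_t >= 28 − t >= 12 > 0 for every t <= 16: the floor at 0 (the 'and X > 0' condition) never binds. Hence X_16 = X_0 + Σ_{t<16} Y_t with i.i.d. increments Y_t = y(d_t) ∈ {+1, −1, 0}.
Outcome values over d=0..5: [1, 1, -1, 0, 0, 0]
Σy = 1, Σy² = 3, M = 6
μ = 1/6 = 1/6,  σ² = 3/6 − (1/6)² = 17/36
Independent increments: Var[X_16] = 16·σ² = 16·(17/36) = 68/9


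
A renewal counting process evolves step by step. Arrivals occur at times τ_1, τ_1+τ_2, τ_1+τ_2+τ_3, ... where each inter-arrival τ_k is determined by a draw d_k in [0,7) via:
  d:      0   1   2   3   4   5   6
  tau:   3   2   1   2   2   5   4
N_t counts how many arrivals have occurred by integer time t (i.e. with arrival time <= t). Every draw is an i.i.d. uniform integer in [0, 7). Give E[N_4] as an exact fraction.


3011/2401

Inter-arrival values over d=0..6: [3, 2, 1, 2, 2, 5, 4]
Each d has probability 1/7, so the pmf of τ is: f(1) = 1/7, f(2) = 3/7, f(3) = 1/7, f(4) = 1/7, f(5) = 1/7
Renewal equation for m(n) = E[N_n]: condition on τ_1 = k (if k <= n, one arrival plus a fresh copy on the remaining n−k steps): m(n) = F(n) + Σ_{k<=n} f(k)·m(n−k), where F(n) = P(τ <= n) and m(0) = 0
m(1) = F(1) = 1/7
m(2) = F(2) + f(1)·m(1) = 4/7 + 1/7·1/7 = 29/49
m(3) = F(3) + f(1)·m(2) + f(2)·m(1) = 5/7 + 1/7·29/49 + 3/7·1/7 = 295/343
m(4) = F(4) + f(1)·m(3) + f(2)·m(2) + f(3)·m(1) = 6/7 + 1/7·295/343 + 3/7·29/49 + 1/7·1/7 = 3011/2401
E[N_4] = m(4) = 3011/2401


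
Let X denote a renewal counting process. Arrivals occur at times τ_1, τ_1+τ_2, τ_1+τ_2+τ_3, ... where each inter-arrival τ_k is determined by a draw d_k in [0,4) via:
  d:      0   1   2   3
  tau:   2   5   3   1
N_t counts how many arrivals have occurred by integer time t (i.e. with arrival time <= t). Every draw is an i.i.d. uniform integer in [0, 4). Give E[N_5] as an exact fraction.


1717/1024

Inter-arrival values over d=0..3: [2, 5, 3, 1]
Each d has probability 1/4, so the pmf of τ is: f(1) = 1/4, f(2) = 1/4, f(3) = 1/4, f(5) = 1/4
Renewal equation for m(n) = E[N_n]: condition on τ_1 = k (if k <= n, one arrival plus a fresh copy on the remaining n−k steps): m(n) = F(n) + Σ_{k<=n} f(k)·m(n−k), where F(n) = P(τ <= n) and m(0) = 0
m(1) = F(1) = 1/4
m(2) = F(2) + f(1)·m(1) = 1/2 + 1/4·1/4 = 9/16
m(3) = F(3) + f(1)·m(2) + f(2)·m(1) = 3/4 + 1/4·9/16 + 1/4·1/4 = 61/64
m(4) = F(4) + f(1)·m(3) + f(2)·m(2) + f(3)·m(1) = 3/4 + 1/4·61/64 + 1/4·9/16 + 1/4·1/4 = 305/256
m(5) = F(5) + f(1)·m(4) + f(2)·m(3) + f(3)·m(2) = 1 + 1/4·305/256 + 1/4·61/64 + 1/4·9/16 = 1717/1024
E[N_5] = m(5) = 1717/1024


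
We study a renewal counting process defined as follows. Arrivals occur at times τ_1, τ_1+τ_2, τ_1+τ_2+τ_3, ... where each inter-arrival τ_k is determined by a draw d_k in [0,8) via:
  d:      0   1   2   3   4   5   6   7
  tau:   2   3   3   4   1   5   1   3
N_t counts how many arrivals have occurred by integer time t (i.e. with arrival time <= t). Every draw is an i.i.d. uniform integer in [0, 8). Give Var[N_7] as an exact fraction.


Inter-arrival values over d=0..7: [2, 3, 3, 4, 1, 5, 1, 3]
Each d has probability 1/8, so the pmf of τ is: f(1) = 1/4, f(2) = 1/8, f(3) = 3/8, f(4) = 1/8, f(5) = 1/8
Let p_n(j) = P(N_n = j), with p_0 = [1]. Condition on τ_1: p_n(0) = P(τ > n), and for j >= 1, p_n(j) = Σ_{k<=n} f(k)·p_{n−k}(j−1)
p_1 = [3/4, 1/4]  (j = 0..1)
p_2 = [5/8, 5/16, 1/16]  (j = 0..2)
p_3 = [1/4, 5/8, 7/64, 1/64]  (j = 0..3)
p_4 = [1/8, 35/64, 37/128, 9/256, 1/256]  (j = 0..4)
p_5 = [0, 33/64, 93/256, 7/64, 11/1024, 1/1024]  (j = 0..5)
p_6 = [0, 9/32, 257/512, 45/256, 77/2048, 13/4096, 1/4096]  (j = 0..6)
p_7 = [0, 5/32, 117/256, 77/256, 149/2048, 25/2048, 15/16384, 1/16384]  (j = 0..7)
E[N_7] = Σ j·p_7(j) = 38185/16384;  E[N_7²] = Σ j²·p_7(j) = 101525/16384
Var[N_7] = 101525/16384 − (38185/16384)² = 205291375/268435456

205291375/268435456


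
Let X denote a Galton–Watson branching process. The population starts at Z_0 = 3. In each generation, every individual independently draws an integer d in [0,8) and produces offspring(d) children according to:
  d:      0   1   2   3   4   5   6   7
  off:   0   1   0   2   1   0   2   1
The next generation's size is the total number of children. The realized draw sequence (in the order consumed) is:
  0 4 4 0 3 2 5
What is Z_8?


0

gen 0: Z_0=3, draws=[0, 4, 4], offspring=[0, 1, 1], Z_1=2
gen 1: Z_1=2, draws=[0, 3], offspring=[0, 2], Z_2=2
gen 2: Z_2=2, draws=[2, 5], offspring=[0, 0], Z_3=0
gen 3: Z_3=0, draws=[], offspring=[], Z_4=0
gen 4: Z_4=0, draws=[], offspring=[], Z_5=0
gen 5: Z_5=0, draws=[], offspring=[], Z_6=0
gen 6: Z_6=0, draws=[], offspring=[], Z_7=0
gen 7: Z_7=0, draws=[], offspring=[], Z_8=0


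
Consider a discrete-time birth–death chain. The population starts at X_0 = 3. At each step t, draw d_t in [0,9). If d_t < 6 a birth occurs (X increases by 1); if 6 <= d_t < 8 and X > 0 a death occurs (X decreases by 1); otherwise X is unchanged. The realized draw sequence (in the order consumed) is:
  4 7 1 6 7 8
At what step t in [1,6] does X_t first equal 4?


1

t=0: X=3, d=4 → birth, X_1=4
t=1: X=4, d=7 → death, X_2=3
t=2: X=3, d=1 → birth, X_3=4
t=3: X=4, d=6 → death, X_4=3
t=4: X=3, d=7 → death, X_5=2
t=5: X=2, d=8 → hold, X_6=2


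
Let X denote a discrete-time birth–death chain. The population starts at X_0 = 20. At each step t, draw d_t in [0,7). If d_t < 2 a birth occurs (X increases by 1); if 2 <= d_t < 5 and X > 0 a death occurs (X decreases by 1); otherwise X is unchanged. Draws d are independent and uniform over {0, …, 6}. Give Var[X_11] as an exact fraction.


374/49

X can drop by at most 1 per step and X_0 = 20 > T = 11, so X_t >= 20 − t >= 9 > 0 for every t <= 11: the floor at 0 (the 'and X > 0' condition) never binds. Hence X_11 = X_0 + Σ_{t<11} Y_t with i.i.d. increments Y_t = y(d_t) ∈ {+1, −1, 0}.
Outcome values over d=0..6: [1, 1, -1, -1, -1, 0, 0]
Σy = -1, Σy² = 5, M = 7
μ = -1/7 = -1/7,  σ² = 5/7 − (-1/7)² = 34/49
Independent increments: Var[X_11] = 11·σ² = 11·(34/49) = 374/49


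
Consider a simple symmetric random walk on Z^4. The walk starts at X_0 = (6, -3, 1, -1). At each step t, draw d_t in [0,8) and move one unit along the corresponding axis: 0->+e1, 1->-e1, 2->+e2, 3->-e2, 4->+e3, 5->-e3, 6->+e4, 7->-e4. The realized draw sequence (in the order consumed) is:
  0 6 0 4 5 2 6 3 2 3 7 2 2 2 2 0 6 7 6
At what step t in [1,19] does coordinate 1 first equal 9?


16

t=0: X=(6, -3, 1, -1), d=0 → +e1, X_1=(7, -3, 1, -1)
t=1: X=(7, -3, 1, -1), d=6 → +e4, X_2=(7, -3, 1, 0)
t=2: X=(7, -3, 1, 0), d=0 → +e1, X_3=(8, -3, 1, 0)
t=3: X=(8, -3, 1, 0), d=4 → +e3, X_4=(8, -3, 2, 0)
t=4: X=(8, -3, 2, 0), d=5 → -e3, X_5=(8, -3, 1, 0)
t=5: X=(8, -3, 1, 0), d=2 → +e2, X_6=(8, -2, 1, 0)
t=6: X=(8, -2, 1, 0), d=6 → +e4, X_7=(8, -2, 1, 1)
t=7: X=(8, -2, 1, 1), d=3 → -e2, X_8=(8, -3, 1, 1)
t=8: X=(8, -3, 1, 1), d=2 → +e2, X_9=(8, -2, 1, 1)
t=9: X=(8, -2, 1, 1), d=3 → -e2, X_10=(8, -3, 1, 1)
t=10: X=(8, -3, 1, 1), d=7 → -e4, X_11=(8, -3, 1, 0)
t=11: X=(8, -3, 1, 0), d=2 → +e2, X_12=(8, -2, 1, 0)
t=12: X=(8, -2, 1, 0), d=2 → +e2, X_13=(8, -1, 1, 0)
t=13: X=(8, -1, 1, 0), d=2 → +e2, X_14=(8, 0, 1, 0)
t=14: X=(8, 0, 1, 0), d=2 → +e2, X_15=(8, 1, 1, 0)
t=15: X=(8, 1, 1, 0), d=0 → +e1, X_16=(9, 1, 1, 0)
t=16: X=(9, 1, 1, 0), d=6 → +e4, X_17=(9, 1, 1, 1)
t=17: X=(9, 1, 1, 1), d=7 → -e4, X_18=(9, 1, 1, 0)
t=18: X=(9, 1, 1, 0), d=6 → +e4, X_19=(9, 1, 1, 1)


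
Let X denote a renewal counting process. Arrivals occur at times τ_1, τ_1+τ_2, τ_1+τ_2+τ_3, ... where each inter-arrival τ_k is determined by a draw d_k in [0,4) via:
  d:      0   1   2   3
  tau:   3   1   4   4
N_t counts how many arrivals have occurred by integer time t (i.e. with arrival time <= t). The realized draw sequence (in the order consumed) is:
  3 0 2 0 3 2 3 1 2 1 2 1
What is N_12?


3

draw d_1=3: τ_1=4, arrival time A_1=4
draw d_2=0: τ_2=3, arrival time A_2=7
draw d_3=2: τ_3=4, arrival time A_3=11
draw d_4=0: τ_4=3, arrival time A_4=14
draw d_5=3: τ_5=4, arrival time A_5=18
draw d_6=2: τ_6=4, arrival time A_6=22
draw d_7=3: τ_7=4, arrival time A_7=26
draw d_8=1: τ_8=1, arrival time A_8=27
draw d_9=2: τ_9=4, arrival time A_9=31
draw d_10=1: τ_10=1, arrival time A_10=32
draw d_11=2: τ_11=4, arrival time A_11=36
draw d_12=1: τ_12=1, arrival time A_12=37
N_t over t=0..12: 0:0 1:0 2:0 3:0 4:1 5:1 6:1 7:2 8:2 9:2 10:2 11:3 12:3


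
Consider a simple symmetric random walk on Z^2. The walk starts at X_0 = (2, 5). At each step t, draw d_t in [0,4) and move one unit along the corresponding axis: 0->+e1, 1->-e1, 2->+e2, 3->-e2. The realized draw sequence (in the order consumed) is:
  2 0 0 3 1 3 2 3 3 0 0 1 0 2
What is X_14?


t=0: X=(2, 5), d=2 → +e2, X_1=(2, 6)
t=1: X=(2, 6), d=0 → +e1, X_2=(3, 6)
t=2: X=(3, 6), d=0 → +e1, X_3=(4, 6)
t=3: X=(4, 6), d=3 → -e2, X_4=(4, 5)
t=4: X=(4, 5), d=1 → -e1, X_5=(3, 5)
t=5: X=(3, 5), d=3 → -e2, X_6=(3, 4)
t=6: X=(3, 4), d=2 → +e2, X_7=(3, 5)
t=7: X=(3, 5), d=3 → -e2, X_8=(3, 4)
t=8: X=(3, 4), d=3 → -e2, X_9=(3, 3)
t=9: X=(3, 3), d=0 → +e1, X_10=(4, 3)
t=10: X=(4, 3), d=0 → +e1, X_11=(5, 3)
t=11: X=(5, 3), d=1 → -e1, X_12=(4, 3)
t=12: X=(4, 3), d=0 → +e1, X_13=(5, 3)
t=13: X=(5, 3), d=2 → +e2, X_14=(5, 4)

(5, 4)


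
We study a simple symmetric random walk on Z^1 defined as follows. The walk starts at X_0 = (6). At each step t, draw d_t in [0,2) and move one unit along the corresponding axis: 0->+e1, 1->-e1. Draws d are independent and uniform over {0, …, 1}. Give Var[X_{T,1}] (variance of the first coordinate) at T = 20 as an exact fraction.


20

Outcome values over d=0..1: [1, -1]
Σy = 0, Σy² = 2, M = 2
μ = 0/2 = 0,  σ² = 2/2 − (0)² = 1
Independent increments: Var[X_20] = 20·σ² = 20·(1) = 20


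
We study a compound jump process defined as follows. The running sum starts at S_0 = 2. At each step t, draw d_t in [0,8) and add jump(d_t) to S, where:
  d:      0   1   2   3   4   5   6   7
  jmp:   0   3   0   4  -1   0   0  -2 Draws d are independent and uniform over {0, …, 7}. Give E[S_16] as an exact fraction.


10

Outcome values over d=0..7: [0, 3, 0, 4, -1, 0, 0, -2]
Σy = 4, Σy² = 30, M = 8
μ = 4/8 = 1/2,  σ² = 30/8 − (1/2)² = 7/2
E[S_16] = 2 + 16·(1/2) = 10


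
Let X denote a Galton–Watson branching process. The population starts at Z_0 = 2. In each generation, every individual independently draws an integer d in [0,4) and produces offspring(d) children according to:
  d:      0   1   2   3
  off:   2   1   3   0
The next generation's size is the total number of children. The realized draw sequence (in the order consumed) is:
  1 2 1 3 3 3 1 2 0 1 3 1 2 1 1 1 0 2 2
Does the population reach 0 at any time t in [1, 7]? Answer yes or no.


gen 0: Z_0=2, draws=[1, 2], offspring=[1, 3], Z_1=4
gen 1: Z_1=4, draws=[1, 3, 3, 3], offspring=[1, 0, 0, 0], Z_2=1
gen 2: Z_2=1, draws=[1], offspring=[1], Z_3=1
gen 3: Z_3=1, draws=[2], offspring=[3], Z_4=3
gen 4: Z_4=3, draws=[0, 1, 3], offspring=[2, 1, 0], Z_5=3
gen 5: Z_5=3, draws=[1, 2, 1], offspring=[1, 3, 1], Z_6=5
gen 6: Z_6=5, draws=[1, 1, 0, 2, 2], offspring=[1, 1, 2, 3, 3], Z_7=10

no


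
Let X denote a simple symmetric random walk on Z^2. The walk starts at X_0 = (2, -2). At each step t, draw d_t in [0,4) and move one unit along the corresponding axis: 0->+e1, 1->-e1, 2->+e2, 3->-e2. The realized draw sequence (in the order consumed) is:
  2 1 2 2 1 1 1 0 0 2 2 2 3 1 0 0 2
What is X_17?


t=0: X=(2, -2), d=2 → +e2, X_1=(2, -1)
t=1: X=(2, -1), d=1 → -e1, X_2=(1, -1)
t=2: X=(1, -1), d=2 → +e2, X_3=(1, 0)
t=3: X=(1, 0), d=2 → +e2, X_4=(1, 1)
t=4: X=(1, 1), d=1 → -e1, X_5=(0, 1)
t=5: X=(0, 1), d=1 → -e1, X_6=(-1, 1)
t=6: X=(-1, 1), d=1 → -e1, X_7=(-2, 1)
t=7: X=(-2, 1), d=0 → +e1, X_8=(-1, 1)
t=8: X=(-1, 1), d=0 → +e1, X_9=(0, 1)
t=9: X=(0, 1), d=2 → +e2, X_10=(0, 2)
t=10: X=(0, 2), d=2 → +e2, X_11=(0, 3)
t=11: X=(0, 3), d=2 → +e2, X_12=(0, 4)
t=12: X=(0, 4), d=3 → -e2, X_13=(0, 3)
t=13: X=(0, 3), d=1 → -e1, X_14=(-1, 3)
t=14: X=(-1, 3), d=0 → +e1, X_15=(0, 3)
t=15: X=(0, 3), d=0 → +e1, X_16=(1, 3)
t=16: X=(1, 3), d=2 → +e2, X_17=(1, 4)

(1, 4)


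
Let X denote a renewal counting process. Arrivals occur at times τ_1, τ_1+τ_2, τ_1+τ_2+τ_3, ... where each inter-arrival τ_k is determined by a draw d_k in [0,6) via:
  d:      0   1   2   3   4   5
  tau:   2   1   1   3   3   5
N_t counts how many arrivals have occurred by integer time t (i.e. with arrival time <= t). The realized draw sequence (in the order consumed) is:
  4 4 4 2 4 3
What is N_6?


2

draw d_1=4: τ_1=3, arrival time A_1=3
draw d_2=4: τ_2=3, arrival time A_2=6
draw d_3=4: τ_3=3, arrival time A_3=9
draw d_4=2: τ_4=1, arrival time A_4=10
draw d_5=4: τ_5=3, arrival time A_5=13
draw d_6=3: τ_6=3, arrival time A_6=16
N_t over t=0..6: 0:0 1:0 2:0 3:1 4:1 5:1 6:2


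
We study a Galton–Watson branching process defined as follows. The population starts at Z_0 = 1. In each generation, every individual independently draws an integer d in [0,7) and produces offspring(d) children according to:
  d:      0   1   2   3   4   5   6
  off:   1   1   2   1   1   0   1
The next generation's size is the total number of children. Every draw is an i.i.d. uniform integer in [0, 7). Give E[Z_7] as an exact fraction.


1

Outcome values over d=0..6: [1, 1, 2, 1, 1, 0, 1]
Σy = 7, Σy² = 9, M = 7
μ = 7/7 = 1,  σ² = 9/7 − (1)² = 2/7
E[Z_0] = 1
E[Z_1] = 1·E[Z_0] = 1
E[Z_2] = 1·E[Z_1] = 1
E[Z_3] = 1·E[Z_2] = 1
E[Z_4] = 1·E[Z_3] = 1
E[Z_5] = 1·E[Z_4] = 1
E[Z_6] = 1·E[Z_5] = 1
E[Z_7] = 1·E[Z_6] = 1


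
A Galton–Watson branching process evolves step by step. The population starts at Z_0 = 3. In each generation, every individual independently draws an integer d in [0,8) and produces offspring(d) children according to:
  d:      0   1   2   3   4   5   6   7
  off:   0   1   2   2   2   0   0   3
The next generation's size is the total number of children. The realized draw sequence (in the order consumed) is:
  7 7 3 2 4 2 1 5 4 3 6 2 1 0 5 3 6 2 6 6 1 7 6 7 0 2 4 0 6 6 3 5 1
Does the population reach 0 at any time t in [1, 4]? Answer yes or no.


no

gen 0: Z_0=3, draws=[7, 7, 3], offspring=[3, 3, 2], Z_1=8
gen 1: Z_1=8, draws=[2, 4, 2, 1, 5, 4, 3, 6], offspring=[2, 2, 2, 1, 0, 2, 2, 0], Z_2=11
gen 2: Z_2=11, draws=[2, 1, 0, 5, 3, 6, 2, 6, 6, 1, 7], offspring=[2, 1, 0, 0, 2, 0, 2, 0, 0, 1, 3], Z_3=11
gen 3: Z_3=11, draws=[6, 7, 0, 2, 4, 0, 6, 6, 3, 5, 1], offspring=[0, 3, 0, 2, 2, 0, 0, 0, 2, 0, 1], Z_4=10


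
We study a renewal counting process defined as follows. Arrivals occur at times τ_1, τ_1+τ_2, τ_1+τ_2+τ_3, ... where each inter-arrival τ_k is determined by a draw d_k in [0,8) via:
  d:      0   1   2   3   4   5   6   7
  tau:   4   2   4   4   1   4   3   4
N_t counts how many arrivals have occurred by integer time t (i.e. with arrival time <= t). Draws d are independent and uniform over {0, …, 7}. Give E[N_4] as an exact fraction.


Inter-arrival values over d=0..7: [4, 2, 4, 4, 1, 4, 3, 4]
Each d has probability 1/8, so the pmf of τ is: f(1) = 1/8, f(2) = 1/8, f(3) = 1/8, f(4) = 5/8
Renewal equation for m(n) = E[N_n]: condition on τ_1 = k (if k <= n, one arrival plus a fresh copy on the remaining n−k steps): m(n) = F(n) + Σ_{k<=n} f(k)·m(n−k), where F(n) = P(τ <= n) and m(0) = 0
m(1) = F(1) = 1/8
m(2) = F(2) + f(1)·m(1) = 1/4 + 1/8·1/8 = 17/64
m(3) = F(3) + f(1)·m(2) + f(2)·m(1) = 3/8 + 1/8·17/64 + 1/8·1/8 = 217/512
m(4) = F(4) + f(1)·m(3) + f(2)·m(2) + f(3)·m(1) = 1 + 1/8·217/512 + 1/8·17/64 + 1/8·1/8 = 4513/4096
E[N_4] = m(4) = 4513/4096

4513/4096


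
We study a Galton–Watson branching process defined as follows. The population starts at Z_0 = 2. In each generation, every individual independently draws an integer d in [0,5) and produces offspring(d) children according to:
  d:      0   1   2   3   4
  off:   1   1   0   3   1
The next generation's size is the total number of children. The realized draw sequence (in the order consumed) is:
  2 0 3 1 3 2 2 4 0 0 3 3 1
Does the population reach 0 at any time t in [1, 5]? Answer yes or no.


no

gen 0: Z_0=2, draws=[2, 0], offspring=[0, 1], Z_1=1
gen 1: Z_1=1, draws=[3], offspring=[3], Z_2=3
gen 2: Z_2=3, draws=[1, 3, 2], offspring=[1, 3, 0], Z_3=4
gen 3: Z_3=4, draws=[2, 4, 0, 0], offspring=[0, 1, 1, 1], Z_4=3
gen 4: Z_4=3, draws=[3, 3, 1], offspring=[3, 3, 1], Z_5=7
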